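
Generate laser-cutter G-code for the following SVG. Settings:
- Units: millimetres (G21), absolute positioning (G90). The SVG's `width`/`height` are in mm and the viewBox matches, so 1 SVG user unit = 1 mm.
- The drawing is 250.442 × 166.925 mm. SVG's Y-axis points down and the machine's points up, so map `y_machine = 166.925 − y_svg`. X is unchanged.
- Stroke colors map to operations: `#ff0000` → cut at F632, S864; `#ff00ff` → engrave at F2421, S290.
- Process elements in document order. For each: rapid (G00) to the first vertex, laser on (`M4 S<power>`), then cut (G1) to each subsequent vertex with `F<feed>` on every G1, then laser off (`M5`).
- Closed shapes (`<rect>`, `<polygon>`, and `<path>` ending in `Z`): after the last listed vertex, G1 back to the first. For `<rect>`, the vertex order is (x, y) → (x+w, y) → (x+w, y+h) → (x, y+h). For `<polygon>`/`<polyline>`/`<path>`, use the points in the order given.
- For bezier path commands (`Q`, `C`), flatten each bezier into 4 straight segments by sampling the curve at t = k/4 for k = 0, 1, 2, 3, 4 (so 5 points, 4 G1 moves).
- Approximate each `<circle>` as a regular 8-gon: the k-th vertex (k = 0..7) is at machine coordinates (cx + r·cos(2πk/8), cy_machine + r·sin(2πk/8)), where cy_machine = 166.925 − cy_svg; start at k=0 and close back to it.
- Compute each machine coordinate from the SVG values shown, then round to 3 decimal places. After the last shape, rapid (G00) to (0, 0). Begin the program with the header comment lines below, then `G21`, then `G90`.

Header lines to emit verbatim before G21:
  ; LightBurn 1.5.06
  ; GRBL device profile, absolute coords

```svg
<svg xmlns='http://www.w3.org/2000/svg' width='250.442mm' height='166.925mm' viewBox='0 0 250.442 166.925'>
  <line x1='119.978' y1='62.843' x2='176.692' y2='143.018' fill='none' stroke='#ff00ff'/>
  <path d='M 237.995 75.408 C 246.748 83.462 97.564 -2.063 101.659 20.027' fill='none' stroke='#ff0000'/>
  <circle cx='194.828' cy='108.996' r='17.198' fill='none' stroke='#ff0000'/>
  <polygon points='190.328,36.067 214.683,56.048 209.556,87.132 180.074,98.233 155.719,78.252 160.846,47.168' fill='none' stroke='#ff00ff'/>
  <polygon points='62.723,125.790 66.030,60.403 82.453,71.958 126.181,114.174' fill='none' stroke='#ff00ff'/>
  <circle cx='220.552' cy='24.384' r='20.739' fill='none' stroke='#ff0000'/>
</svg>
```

viewBox `0 0 250.442 166.925` with mm width/height → 1 unit = 1 mm. Flip: y_m = 166.925 − y_svg.

**Shape 1** — `<line>` line segment, stroke `#ff00ff` → engrave (S290, F2421). Machine vertices: (119.978,104.082) → (176.692,23.907). Open path.

**Shape 2** — `<path>` cubic bezier, stroke `#ff0000` → cut (S864, F632). Control points (SVG): P0=(237.995,75.408), P1=(246.748,83.462), P2=(97.564,-2.063), P3=(101.659,20.027); sampled at t=k/4. Machine vertices: (237.995,91.517) → (219.809,99.879) → (171.574,124.471) → (122.465,146.431) → (101.659,146.898). Open path.

**Shape 3** — `<circle>` circle, stroke `#ff0000` → cut (S864, F632). Machine vertices: (212.026,57.929) → (206.989,70.090) → (194.828,75.127) → (182.667,70.090) → (177.630,57.929) → (182.667,45.768) → (194.828,40.731) → (206.989,45.768) → (212.026,57.929). Closed: final G1 returns to the first vertex.

**Shape 4** — `<polygon>` regular polygon, stroke `#ff00ff` → engrave (S290, F2421). Machine vertices: (190.328,130.858) → (214.683,110.877) → (209.556,79.793) → (180.074,68.692) → (155.719,88.673) → (160.846,119.757) → (190.328,130.858). Closed: final G1 returns to the first vertex.

**Shape 5** — `<polygon>` closed polygon, stroke `#ff00ff` → engrave (S290, F2421). Machine vertices: (62.723,41.135) → (66.030,106.522) → (82.453,94.967) → (126.181,52.751) → (62.723,41.135). Closed: final G1 returns to the first vertex.

**Shape 6** — `<circle>` circle, stroke `#ff0000` → cut (S864, F632). Machine vertices: (241.291,142.541) → (235.217,157.206) → (220.552,163.280) → (205.887,157.206) → (199.813,142.541) → (205.887,127.876) → (220.552,121.802) → (235.217,127.876) → (241.291,142.541). Closed: final G1 returns to the first vertex.

; LightBurn 1.5.06
; GRBL device profile, absolute coords
G21
G90
G00 X119.978 Y104.082
M4 S290
G1 X176.692 Y23.907 F2421
M5
G00 X237.995 Y91.517
M4 S864
G1 X219.809 Y99.879 F632
G1 X171.574 Y124.471 F632
G1 X122.465 Y146.431 F632
G1 X101.659 Y146.898 F632
M5
G00 X212.026 Y57.929
M4 S864
G1 X206.989 Y70.090 F632
G1 X194.828 Y75.127 F632
G1 X182.667 Y70.090 F632
G1 X177.630 Y57.929 F632
G1 X182.667 Y45.768 F632
G1 X194.828 Y40.731 F632
G1 X206.989 Y45.768 F632
G1 X212.026 Y57.929 F632
M5
G00 X190.328 Y130.858
M4 S290
G1 X214.683 Y110.877 F2421
G1 X209.556 Y79.793 F2421
G1 X180.074 Y68.692 F2421
G1 X155.719 Y88.673 F2421
G1 X160.846 Y119.757 F2421
G1 X190.328 Y130.858 F2421
M5
G00 X62.723 Y41.135
M4 S290
G1 X66.030 Y106.522 F2421
G1 X82.453 Y94.967 F2421
G1 X126.181 Y52.751 F2421
G1 X62.723 Y41.135 F2421
M5
G00 X241.291 Y142.541
M4 S864
G1 X235.217 Y157.206 F632
G1 X220.552 Y163.280 F632
G1 X205.887 Y157.206 F632
G1 X199.813 Y142.541 F632
G1 X205.887 Y127.876 F632
G1 X220.552 Y121.802 F632
G1 X235.217 Y127.876 F632
G1 X241.291 Y142.541 F632
M5
G00 X0.000 Y0.000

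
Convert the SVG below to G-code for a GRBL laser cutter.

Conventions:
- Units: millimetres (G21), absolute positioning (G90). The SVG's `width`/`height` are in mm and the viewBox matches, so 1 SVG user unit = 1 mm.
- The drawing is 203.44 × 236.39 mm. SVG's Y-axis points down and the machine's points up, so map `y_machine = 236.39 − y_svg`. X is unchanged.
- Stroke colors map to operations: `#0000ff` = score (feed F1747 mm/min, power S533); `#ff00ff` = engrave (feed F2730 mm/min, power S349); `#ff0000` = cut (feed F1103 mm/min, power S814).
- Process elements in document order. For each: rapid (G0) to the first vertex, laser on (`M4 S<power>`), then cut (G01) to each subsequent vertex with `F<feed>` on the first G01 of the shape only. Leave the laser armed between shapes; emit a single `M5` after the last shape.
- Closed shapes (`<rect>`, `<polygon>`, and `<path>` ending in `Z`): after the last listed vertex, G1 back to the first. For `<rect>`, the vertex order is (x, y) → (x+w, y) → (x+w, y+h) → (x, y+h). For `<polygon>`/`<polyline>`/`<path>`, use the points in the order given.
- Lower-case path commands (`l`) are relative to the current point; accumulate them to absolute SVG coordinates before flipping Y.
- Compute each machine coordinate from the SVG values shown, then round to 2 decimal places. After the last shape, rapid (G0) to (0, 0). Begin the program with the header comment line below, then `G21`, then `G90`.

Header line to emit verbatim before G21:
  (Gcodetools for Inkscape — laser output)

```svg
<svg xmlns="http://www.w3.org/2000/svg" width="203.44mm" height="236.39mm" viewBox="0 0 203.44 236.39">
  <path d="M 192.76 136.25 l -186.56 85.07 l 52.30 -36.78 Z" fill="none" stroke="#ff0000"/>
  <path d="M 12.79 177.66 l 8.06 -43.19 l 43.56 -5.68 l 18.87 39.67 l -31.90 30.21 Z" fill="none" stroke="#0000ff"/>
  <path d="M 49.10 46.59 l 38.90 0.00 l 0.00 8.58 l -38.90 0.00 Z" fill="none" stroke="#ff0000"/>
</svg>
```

Since the viewBox matches the mm dimensions, user units are millimetres directly. The only transform is the Y-flip y_m = 236.39 − y_svg.

Shape 1 is a closed polygon drawn with `<path>`. Its stroke #ff0000 means cut at S814, F1103. After flipping Y the toolpath is (192.76,100.14) → (6.20,15.07) → (58.50,51.85) → (192.76,100.14), returning to the start.

Shape 2 is a regular polygon drawn with `<path>`. Its stroke #0000ff means score at S533, F1747. After flipping Y the toolpath is (12.79,58.73) → (20.85,101.92) → (64.41,107.60) → (83.28,67.93) → (51.38,37.72) → (12.79,58.73), returning to the start.

Shape 3 is a rectangle drawn with `<path>`. Its stroke #ff0000 means cut at S814, F1103. After flipping Y the toolpath is (49.10,189.80) → (88.00,189.80) → (88.00,181.22) → (49.10,181.22) → (49.10,189.80), returning to the start.

(Gcodetools for Inkscape — laser output)
G21
G90
G0 X192.76 Y100.14
M4 S814
G01 X6.20 Y15.07 F1103
G01 X58.50 Y51.85
G01 X192.76 Y100.14
G0 X12.79 Y58.73
M4 S533
G01 X20.85 Y101.92 F1747
G01 X64.41 Y107.60
G01 X83.28 Y67.93
G01 X51.38 Y37.72
G01 X12.79 Y58.73
G0 X49.10 Y189.80
M4 S814
G01 X88.00 Y189.80 F1103
G01 X88.00 Y181.22
G01 X49.10 Y181.22
G01 X49.10 Y189.80
M5
G0 X0.00 Y0.00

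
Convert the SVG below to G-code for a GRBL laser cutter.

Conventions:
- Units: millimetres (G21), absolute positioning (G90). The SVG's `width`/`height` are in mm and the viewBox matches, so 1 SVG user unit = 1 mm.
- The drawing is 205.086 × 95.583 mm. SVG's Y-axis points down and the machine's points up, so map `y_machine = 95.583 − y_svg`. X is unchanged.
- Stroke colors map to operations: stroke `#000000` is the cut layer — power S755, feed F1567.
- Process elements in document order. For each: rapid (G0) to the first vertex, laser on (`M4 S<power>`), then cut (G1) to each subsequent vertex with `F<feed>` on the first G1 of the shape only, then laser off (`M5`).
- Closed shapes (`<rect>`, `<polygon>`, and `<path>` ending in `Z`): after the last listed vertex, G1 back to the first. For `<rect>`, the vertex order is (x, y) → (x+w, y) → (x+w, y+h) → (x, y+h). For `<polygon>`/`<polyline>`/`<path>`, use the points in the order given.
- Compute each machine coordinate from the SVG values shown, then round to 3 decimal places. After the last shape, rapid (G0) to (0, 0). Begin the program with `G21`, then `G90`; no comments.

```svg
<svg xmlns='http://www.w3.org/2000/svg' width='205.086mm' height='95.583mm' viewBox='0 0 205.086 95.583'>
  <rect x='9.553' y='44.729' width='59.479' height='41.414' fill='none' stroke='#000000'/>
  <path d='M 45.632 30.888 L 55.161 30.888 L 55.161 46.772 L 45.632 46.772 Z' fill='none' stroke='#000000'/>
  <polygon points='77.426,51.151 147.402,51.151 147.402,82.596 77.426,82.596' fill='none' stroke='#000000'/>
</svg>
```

viewBox `0 0 205.086 95.583` with mm width/height → 1 unit = 1 mm. Flip: y_m = 95.583 − y_svg.

**Shape 1** — `<rect>` rectangle, stroke `#000000` → cut (S755, F1567). Machine vertices: (9.553,50.854) → (69.032,50.854) → (69.032,9.440) → (9.553,9.440) → (9.553,50.854). Closed: final G1 returns to the first vertex.

**Shape 2** — `<path>` rectangle, stroke `#000000` → cut (S755, F1567). Machine vertices: (45.632,64.695) → (55.161,64.695) → (55.161,48.811) → (45.632,48.811) → (45.632,64.695). Closed: final G1 returns to the first vertex.

**Shape 3** — `<polygon>` rectangle, stroke `#000000` → cut (S755, F1567). Machine vertices: (77.426,44.432) → (147.402,44.432) → (147.402,12.987) → (77.426,12.987) → (77.426,44.432). Closed: final G1 returns to the first vertex.

G21
G90
G0 X9.553 Y50.854
M4 S755
G1 X69.032 Y50.854 F1567
G1 X69.032 Y9.440
G1 X9.553 Y9.440
G1 X9.553 Y50.854
M5
G0 X45.632 Y64.695
M4 S755
G1 X55.161 Y64.695 F1567
G1 X55.161 Y48.811
G1 X45.632 Y48.811
G1 X45.632 Y64.695
M5
G0 X77.426 Y44.432
M4 S755
G1 X147.402 Y44.432 F1567
G1 X147.402 Y12.987
G1 X77.426 Y12.987
G1 X77.426 Y44.432
M5
G0 X0.000 Y0.000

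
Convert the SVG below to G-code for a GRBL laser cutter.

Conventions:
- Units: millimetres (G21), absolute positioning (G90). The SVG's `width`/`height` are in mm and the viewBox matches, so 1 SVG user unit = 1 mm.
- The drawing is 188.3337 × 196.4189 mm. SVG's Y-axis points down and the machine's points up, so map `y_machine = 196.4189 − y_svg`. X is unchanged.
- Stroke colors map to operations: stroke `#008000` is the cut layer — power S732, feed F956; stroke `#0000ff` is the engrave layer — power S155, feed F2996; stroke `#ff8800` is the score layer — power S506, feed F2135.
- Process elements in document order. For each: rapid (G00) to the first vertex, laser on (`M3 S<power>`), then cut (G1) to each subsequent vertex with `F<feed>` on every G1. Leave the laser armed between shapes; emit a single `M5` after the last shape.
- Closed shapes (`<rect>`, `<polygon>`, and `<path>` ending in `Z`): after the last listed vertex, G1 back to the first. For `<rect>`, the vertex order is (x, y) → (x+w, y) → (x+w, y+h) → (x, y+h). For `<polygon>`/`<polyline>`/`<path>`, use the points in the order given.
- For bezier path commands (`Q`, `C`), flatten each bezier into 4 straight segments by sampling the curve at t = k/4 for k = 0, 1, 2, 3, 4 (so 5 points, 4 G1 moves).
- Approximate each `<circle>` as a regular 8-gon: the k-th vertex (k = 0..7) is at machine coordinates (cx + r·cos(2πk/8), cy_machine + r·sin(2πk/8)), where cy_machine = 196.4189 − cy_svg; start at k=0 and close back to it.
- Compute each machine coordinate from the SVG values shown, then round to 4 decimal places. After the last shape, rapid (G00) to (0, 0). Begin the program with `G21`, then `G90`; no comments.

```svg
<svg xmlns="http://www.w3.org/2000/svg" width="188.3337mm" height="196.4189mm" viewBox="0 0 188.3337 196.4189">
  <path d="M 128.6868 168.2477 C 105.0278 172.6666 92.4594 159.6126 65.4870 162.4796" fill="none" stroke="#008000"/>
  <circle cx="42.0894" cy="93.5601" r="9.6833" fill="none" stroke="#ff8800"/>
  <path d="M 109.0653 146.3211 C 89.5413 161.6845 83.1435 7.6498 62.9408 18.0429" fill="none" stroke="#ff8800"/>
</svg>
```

viewBox `0 0 188.3337 196.4189` with mm width/height → 1 unit = 1 mm. Flip: y_m = 196.4189 − y_svg.

**Shape 1** — `<path>` cubic bezier, stroke `#008000` → cut (S732, F956). Control points (SVG): P0=(128.6868,168.2477), P1=(105.0278,172.6666), P2=(92.4594,159.6126), P3=(65.4870,162.4796); sampled at t=k/4. Machine vertices: (128.6868,28.1712) → (112.6237,27.6114) → (98.3294,30.4733) → (83.4139,33.6261) → (65.4870,33.9393). Open path.

**Shape 2** — `<circle>` circle, stroke `#ff8800` → score (S506, F2135). Machine vertices: (51.7727,102.8588) → (48.9365,109.7059) → (42.0894,112.5421) → (35.2423,109.7059) → (32.4061,102.8588) → (35.2423,96.0117) → (42.0894,93.1755) → (48.9365,96.0117) → (51.7727,102.8588). Closed: final G1 returns to the first vertex.

**Shape 3** — `<path>` cubic bezier, stroke `#ff8800` → score (S506, F2135). Control points (SVG): P0=(109.0653,146.3211), P1=(89.5413,161.6845), P2=(83.1435,7.6498), P3=(62.9408,18.0429); sampled at t=k/4. Machine vertices: (109.0653,50.0978) → (96.4627,65.1214) → (86.2576,112.3730) → (75.9252,160.5566) → (62.9408,178.3760). Open path.

G21
G90
G00 X128.6868 Y28.1712
M3 S732
G1 X112.6237 Y27.6114 F956
G1 X98.3294 Y30.4733 F956
G1 X83.4139 Y33.6261 F956
G1 X65.4870 Y33.9393 F956
G00 X51.7727 Y102.8588
M3 S506
G1 X48.9365 Y109.7059 F2135
G1 X42.0894 Y112.5421 F2135
G1 X35.2423 Y109.7059 F2135
G1 X32.4061 Y102.8588 F2135
G1 X35.2423 Y96.0117 F2135
G1 X42.0894 Y93.1755 F2135
G1 X48.9365 Y96.0117 F2135
G1 X51.7727 Y102.8588 F2135
G00 X109.0653 Y50.0978
M3 S506
G1 X96.4627 Y65.1214 F2135
G1 X86.2576 Y112.3730 F2135
G1 X75.9252 Y160.5566 F2135
G1 X62.9408 Y178.3760 F2135
M5
G00 X0.0000 Y0.0000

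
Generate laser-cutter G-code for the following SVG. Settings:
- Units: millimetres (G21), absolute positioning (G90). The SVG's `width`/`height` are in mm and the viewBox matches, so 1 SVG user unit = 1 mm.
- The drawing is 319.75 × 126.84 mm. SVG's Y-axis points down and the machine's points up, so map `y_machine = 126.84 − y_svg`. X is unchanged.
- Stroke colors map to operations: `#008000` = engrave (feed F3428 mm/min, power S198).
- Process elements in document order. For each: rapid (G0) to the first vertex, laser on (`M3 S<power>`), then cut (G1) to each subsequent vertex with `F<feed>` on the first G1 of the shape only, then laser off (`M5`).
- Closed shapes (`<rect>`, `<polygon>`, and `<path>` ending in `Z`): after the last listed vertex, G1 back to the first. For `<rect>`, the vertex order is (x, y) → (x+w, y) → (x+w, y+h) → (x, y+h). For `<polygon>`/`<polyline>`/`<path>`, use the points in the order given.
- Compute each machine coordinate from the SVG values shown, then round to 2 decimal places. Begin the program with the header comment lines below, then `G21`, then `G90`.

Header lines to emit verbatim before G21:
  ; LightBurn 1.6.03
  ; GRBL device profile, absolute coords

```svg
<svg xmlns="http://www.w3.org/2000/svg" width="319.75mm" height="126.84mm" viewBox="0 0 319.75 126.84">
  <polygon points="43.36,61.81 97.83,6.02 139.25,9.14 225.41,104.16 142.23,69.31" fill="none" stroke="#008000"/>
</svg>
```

; LightBurn 1.6.03
; GRBL device profile, absolute coords
G21
G90
G0 X43.36 Y65.03
M3 S198
G1 X97.83 Y120.82 F3428
G1 X139.25 Y117.70
G1 X225.41 Y22.68
G1 X142.23 Y57.53
G1 X43.36 Y65.03
M5

1 u = 1 mm; y_m = 126.84 − y.

[1] `<polygon>` closed polygon, #008000→engrave S198 F3428: (43.36,65.03) → (97.83,120.82) → (139.25,117.70) → (225.41,22.68) → (142.23,57.53) → (43.36,65.03) (closed)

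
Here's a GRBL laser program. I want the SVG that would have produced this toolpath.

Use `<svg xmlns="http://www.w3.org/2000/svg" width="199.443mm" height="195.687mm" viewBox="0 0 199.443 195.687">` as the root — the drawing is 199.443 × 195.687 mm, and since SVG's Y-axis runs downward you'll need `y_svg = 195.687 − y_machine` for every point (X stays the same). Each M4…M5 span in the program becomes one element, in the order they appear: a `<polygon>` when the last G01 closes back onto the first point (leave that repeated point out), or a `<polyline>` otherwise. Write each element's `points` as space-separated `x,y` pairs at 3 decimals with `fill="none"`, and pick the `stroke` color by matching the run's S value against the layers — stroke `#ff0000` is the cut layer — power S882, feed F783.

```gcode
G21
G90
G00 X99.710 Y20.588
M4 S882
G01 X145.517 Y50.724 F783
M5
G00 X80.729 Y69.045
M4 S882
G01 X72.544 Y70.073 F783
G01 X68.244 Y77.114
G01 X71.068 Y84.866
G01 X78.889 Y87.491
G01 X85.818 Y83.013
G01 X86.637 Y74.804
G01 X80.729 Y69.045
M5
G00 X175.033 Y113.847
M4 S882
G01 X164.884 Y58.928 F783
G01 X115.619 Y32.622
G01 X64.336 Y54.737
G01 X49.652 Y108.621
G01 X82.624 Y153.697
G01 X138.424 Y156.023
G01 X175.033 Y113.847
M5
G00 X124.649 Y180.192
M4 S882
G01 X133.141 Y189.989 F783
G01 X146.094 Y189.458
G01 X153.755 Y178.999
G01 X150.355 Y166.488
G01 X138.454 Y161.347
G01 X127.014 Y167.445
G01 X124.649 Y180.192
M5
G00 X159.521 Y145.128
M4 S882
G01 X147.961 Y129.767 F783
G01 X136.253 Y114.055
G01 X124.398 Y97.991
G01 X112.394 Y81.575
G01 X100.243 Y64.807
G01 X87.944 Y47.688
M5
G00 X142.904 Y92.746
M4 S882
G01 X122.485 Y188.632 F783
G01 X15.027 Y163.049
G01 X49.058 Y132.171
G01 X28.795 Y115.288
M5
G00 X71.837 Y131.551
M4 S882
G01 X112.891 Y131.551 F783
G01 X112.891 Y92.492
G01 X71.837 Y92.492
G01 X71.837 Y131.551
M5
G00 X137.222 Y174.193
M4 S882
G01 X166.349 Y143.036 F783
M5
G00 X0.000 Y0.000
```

<svg xmlns="http://www.w3.org/2000/svg" width="199.443mm" height="195.687mm" viewBox="0 0 199.443 195.687">
  <polyline points="99.710,175.099 145.517,144.963" fill="none" stroke="#ff0000"/>
  <polygon points="80.729,126.642 72.544,125.614 68.244,118.573 71.068,110.821 78.889,108.196 85.818,112.674 86.637,120.883" fill="none" stroke="#ff0000"/>
  <polygon points="175.033,81.840 164.884,136.759 115.619,163.065 64.336,140.950 49.652,87.066 82.624,41.990 138.424,39.664" fill="none" stroke="#ff0000"/>
  <polygon points="124.649,15.495 133.141,5.698 146.094,6.229 153.755,16.688 150.355,29.199 138.454,34.340 127.014,28.242" fill="none" stroke="#ff0000"/>
  <polyline points="159.521,50.559 147.961,65.920 136.253,81.632 124.398,97.696 112.394,114.112 100.243,130.880 87.944,147.999" fill="none" stroke="#ff0000"/>
  <polyline points="142.904,102.941 122.485,7.055 15.027,32.638 49.058,63.516 28.795,80.399" fill="none" stroke="#ff0000"/>
  <polygon points="71.837,64.136 112.891,64.136 112.891,103.195 71.837,103.195" fill="none" stroke="#ff0000"/>
  <polyline points="137.222,21.494 166.349,52.651" fill="none" stroke="#ff0000"/>
</svg>

Each laser-on run becomes one SVG element. Flip Y back into SVG space with y_svg = 195.687 − y_machine. Every run uses S882, so all elements get stroke `#ff0000` (cut).

Run 1: The run is open, so emit a `<polyline>` with points (Y-flipped): 99.710,175.099 145.517,144.963.

Run 2: The run returns to its start, so emit a `<polygon>` with points (Y-flipped): 80.729,126.642 72.544,125.614 68.244,118.573 71.068,110.821 78.889,108.196 85.818,112.674 86.637,120.883.

Run 3: The run returns to its start, so emit a `<polygon>` with points (Y-flipped): 175.033,81.840 164.884,136.759 115.619,163.065 64.336,140.950 49.652,87.066 82.624,41.990 138.424,39.664.

Run 4: The run returns to its start, so emit a `<polygon>` with points (Y-flipped): 124.649,15.495 133.141,5.698 146.094,6.229 153.755,16.688 150.355,29.199 138.454,34.340 127.014,28.242.

Run 5: The run is open, so emit a `<polyline>` with points (Y-flipped): 159.521,50.559 147.961,65.920 136.253,81.632 124.398,97.696 112.394,114.112 100.243,130.880 87.944,147.999.

Run 6: The run is open, so emit a `<polyline>` with points (Y-flipped): 142.904,102.941 122.485,7.055 15.027,32.638 49.058,63.516 28.795,80.399.

Run 7: The run returns to its start, so emit a `<polygon>` with points (Y-flipped): 71.837,64.136 112.891,64.136 112.891,103.195 71.837,103.195.

Run 8: The run is open, so emit a `<polyline>` with points (Y-flipped): 137.222,21.494 166.349,52.651.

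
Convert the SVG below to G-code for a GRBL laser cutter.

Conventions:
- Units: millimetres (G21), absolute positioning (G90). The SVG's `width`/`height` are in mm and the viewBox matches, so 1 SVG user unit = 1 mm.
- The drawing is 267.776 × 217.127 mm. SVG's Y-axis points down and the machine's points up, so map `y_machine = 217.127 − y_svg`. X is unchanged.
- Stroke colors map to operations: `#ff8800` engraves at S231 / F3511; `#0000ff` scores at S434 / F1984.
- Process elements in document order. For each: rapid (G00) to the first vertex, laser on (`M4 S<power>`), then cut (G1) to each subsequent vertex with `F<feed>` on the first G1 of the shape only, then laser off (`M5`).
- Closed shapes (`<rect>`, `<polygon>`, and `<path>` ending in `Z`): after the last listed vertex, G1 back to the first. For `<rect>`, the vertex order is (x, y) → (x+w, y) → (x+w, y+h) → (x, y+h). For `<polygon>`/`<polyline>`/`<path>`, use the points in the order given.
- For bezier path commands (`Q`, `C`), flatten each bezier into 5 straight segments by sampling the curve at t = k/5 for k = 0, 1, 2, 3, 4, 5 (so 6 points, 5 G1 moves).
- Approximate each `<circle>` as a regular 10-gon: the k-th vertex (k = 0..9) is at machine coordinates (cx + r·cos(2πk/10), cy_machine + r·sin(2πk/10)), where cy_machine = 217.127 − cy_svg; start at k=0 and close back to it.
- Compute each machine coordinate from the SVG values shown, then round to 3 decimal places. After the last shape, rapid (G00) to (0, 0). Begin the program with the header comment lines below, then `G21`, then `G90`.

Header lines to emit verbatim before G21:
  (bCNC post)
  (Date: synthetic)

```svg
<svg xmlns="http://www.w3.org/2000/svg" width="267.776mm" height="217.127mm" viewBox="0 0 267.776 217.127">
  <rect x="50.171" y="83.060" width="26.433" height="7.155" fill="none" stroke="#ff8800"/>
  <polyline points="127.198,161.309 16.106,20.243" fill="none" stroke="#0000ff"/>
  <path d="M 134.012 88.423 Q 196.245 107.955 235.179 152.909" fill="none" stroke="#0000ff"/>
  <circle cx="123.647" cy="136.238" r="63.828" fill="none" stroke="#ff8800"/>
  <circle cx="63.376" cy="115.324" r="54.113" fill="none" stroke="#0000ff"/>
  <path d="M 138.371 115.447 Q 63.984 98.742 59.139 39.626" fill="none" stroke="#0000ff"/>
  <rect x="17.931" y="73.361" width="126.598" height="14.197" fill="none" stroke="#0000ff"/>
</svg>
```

viewBox `0 0 267.776 217.127` with mm width/height → 1 unit = 1 mm. Flip: y_m = 217.127 − y_svg.

**Shape 1** — `<rect>` rectangle, stroke `#ff8800` → engrave (S231, F3511). Machine vertices: (50.171,134.067) → (76.604,134.067) → (76.604,126.912) → (50.171,126.912) → (50.171,134.067). Closed: final G1 returns to the first vertex.

**Shape 2** — `<polyline>` line segment, stroke `#0000ff` → score (S434, F1984). Machine vertices: (127.198,55.818) → (16.106,196.884). Open path.

**Shape 3** — `<path>` quadratic bezier, stroke `#0000ff` → score (S434, F1984). Control points (SVG): P0=(134.012,88.423), P1=(196.245,107.955), P2=(235.179,152.909); sampled at t=k/5. Machine vertices: (134.012,128.704) → (157.973,119.874) → (180.071,109.011) → (200.304,96.114) → (218.673,81.183) → (235.179,64.218). Open path.

**Shape 4** — `<circle>` circle, stroke `#ff8800` → engrave (S231, F3511). Machine vertices: (187.475,80.889) → (175.285,118.406) → (143.371,141.593) → (103.923,141.593) → (72.009,118.406) → (59.819,80.889) → (72.009,43.372) → (103.923,20.185) → (143.371,20.185) → (175.285,43.372) → (187.475,80.889). Closed: final G1 returns to the first vertex.

**Shape 5** — `<circle>` circle, stroke `#0000ff` → score (S434, F1984). Machine vertices: (117.489,101.803) → (107.154,133.610) → (80.098,153.268) → (46.654,153.268) → (19.598,133.610) → (9.263,101.803) → (19.598,69.996) → (46.654,50.338) → (80.098,50.338) → (107.154,69.996) → (117.489,101.803). Closed: final G1 returns to the first vertex.

**Shape 6** — `<path>` quadratic bezier, stroke `#0000ff` → score (S434, F1984). Control points (SVG): P0=(138.371,115.447), P1=(63.984,98.742), P2=(59.139,39.626); sampled at t=k/5. Machine vertices: (138.371,101.680) → (111.398,110.058) → (89.988,121.830) → (74.142,136.994) → (63.859,155.551) → (59.139,177.501). Open path.

**Shape 7** — `<rect>` rectangle, stroke `#0000ff` → score (S434, F1984). Machine vertices: (17.931,143.766) → (144.529,143.766) → (144.529,129.569) → (17.931,129.569) → (17.931,143.766). Closed: final G1 returns to the first vertex.

(bCNC post)
(Date: synthetic)
G21
G90
G00 X50.171 Y134.067
M4 S231
G1 X76.604 Y134.067 F3511
G1 X76.604 Y126.912
G1 X50.171 Y126.912
G1 X50.171 Y134.067
M5
G00 X127.198 Y55.818
M4 S434
G1 X16.106 Y196.884 F1984
M5
G00 X134.012 Y128.704
M4 S434
G1 X157.973 Y119.874 F1984
G1 X180.071 Y109.011
G1 X200.304 Y96.114
G1 X218.673 Y81.183
G1 X235.179 Y64.218
M5
G00 X187.475 Y80.889
M4 S231
G1 X175.285 Y118.406 F3511
G1 X143.371 Y141.593
G1 X103.923 Y141.593
G1 X72.009 Y118.406
G1 X59.819 Y80.889
G1 X72.009 Y43.372
G1 X103.923 Y20.185
G1 X143.371 Y20.185
G1 X175.285 Y43.372
G1 X187.475 Y80.889
M5
G00 X117.489 Y101.803
M4 S434
G1 X107.154 Y133.610 F1984
G1 X80.098 Y153.268
G1 X46.654 Y153.268
G1 X19.598 Y133.610
G1 X9.263 Y101.803
G1 X19.598 Y69.996
G1 X46.654 Y50.338
G1 X80.098 Y50.338
G1 X107.154 Y69.996
G1 X117.489 Y101.803
M5
G00 X138.371 Y101.680
M4 S434
G1 X111.398 Y110.058 F1984
G1 X89.988 Y121.830
G1 X74.142 Y136.994
G1 X63.859 Y155.551
G1 X59.139 Y177.501
M5
G00 X17.931 Y143.766
M4 S434
G1 X144.529 Y143.766 F1984
G1 X144.529 Y129.569
G1 X17.931 Y129.569
G1 X17.931 Y143.766
M5
G00 X0.000 Y0.000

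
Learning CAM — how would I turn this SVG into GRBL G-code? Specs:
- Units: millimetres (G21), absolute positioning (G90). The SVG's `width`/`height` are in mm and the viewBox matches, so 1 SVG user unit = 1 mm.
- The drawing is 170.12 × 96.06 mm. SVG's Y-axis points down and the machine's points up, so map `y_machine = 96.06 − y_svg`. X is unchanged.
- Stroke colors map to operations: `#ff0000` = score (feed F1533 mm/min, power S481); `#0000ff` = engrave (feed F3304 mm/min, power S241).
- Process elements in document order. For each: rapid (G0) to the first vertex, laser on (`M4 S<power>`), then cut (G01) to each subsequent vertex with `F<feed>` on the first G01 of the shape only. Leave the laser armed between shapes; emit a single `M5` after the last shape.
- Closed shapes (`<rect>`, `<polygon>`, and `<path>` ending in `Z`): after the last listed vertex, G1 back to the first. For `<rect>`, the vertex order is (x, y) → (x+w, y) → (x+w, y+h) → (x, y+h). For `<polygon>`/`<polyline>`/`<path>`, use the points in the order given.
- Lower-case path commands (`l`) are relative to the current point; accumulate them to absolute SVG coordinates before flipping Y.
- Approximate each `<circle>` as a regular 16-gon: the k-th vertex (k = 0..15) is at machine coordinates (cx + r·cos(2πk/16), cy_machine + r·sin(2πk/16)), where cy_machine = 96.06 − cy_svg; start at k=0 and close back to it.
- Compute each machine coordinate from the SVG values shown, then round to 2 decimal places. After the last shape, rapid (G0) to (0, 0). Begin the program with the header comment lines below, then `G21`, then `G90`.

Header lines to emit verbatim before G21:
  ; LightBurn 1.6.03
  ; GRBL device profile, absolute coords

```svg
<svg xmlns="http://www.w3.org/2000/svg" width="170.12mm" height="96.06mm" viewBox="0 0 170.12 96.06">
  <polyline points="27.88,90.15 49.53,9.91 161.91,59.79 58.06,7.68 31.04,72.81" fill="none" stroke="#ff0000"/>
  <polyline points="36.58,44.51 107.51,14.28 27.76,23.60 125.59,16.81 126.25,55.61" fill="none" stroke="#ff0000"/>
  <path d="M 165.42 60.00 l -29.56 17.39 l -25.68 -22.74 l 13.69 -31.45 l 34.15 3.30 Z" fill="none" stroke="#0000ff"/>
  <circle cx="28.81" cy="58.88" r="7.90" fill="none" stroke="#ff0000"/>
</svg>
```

viewBox `0 0 170.12 96.06` with mm width/height → 1 unit = 1 mm. Flip: y_m = 96.06 − y_svg.

**Shape 1** — `<polyline>` open polyline, stroke `#ff0000` → score (S481, F1533). Machine vertices: (27.88,5.91) → (49.53,86.15) → (161.91,36.27) → (58.06,88.38) → (31.04,23.25). Open path.

**Shape 2** — `<polyline>` open polyline, stroke `#ff0000` → score (S481, F1533). Machine vertices: (36.58,51.55) → (107.51,81.78) → (27.76,72.46) → (125.59,79.25) → (126.25,40.45). Open path.

**Shape 3** — `<path>` regular polygon, stroke `#0000ff` → engrave (S241, F3304). Machine vertices: (165.42,36.06) → (135.86,18.67) → (110.18,41.41) → (123.87,72.86) → (158.02,69.56) → (165.42,36.06). Closed: final G1 returns to the first vertex.

**Shape 4** — `<circle>` circle, stroke `#ff0000` → score (S481, F1533). Machine vertices: (36.71,37.18) → (36.11,40.20) → (34.40,42.77) → (31.83,44.48) → (28.81,45.08) → (25.79,44.48) → (23.22,42.77) → (21.51,40.20) → (20.91,37.18) → (21.51,34.16) → (23.22,31.59) → (25.79,29.88) → (28.81,29.28) → (31.83,29.88) → (34.40,31.59) → (36.11,34.16) → (36.71,37.18). Closed: final G1 returns to the first vertex.

; LightBurn 1.6.03
; GRBL device profile, absolute coords
G21
G90
G0 X27.88 Y5.91
M4 S481
G01 X49.53 Y86.15 F1533
G01 X161.91 Y36.27
G01 X58.06 Y88.38
G01 X31.04 Y23.25
G0 X36.58 Y51.55
M4 S481
G01 X107.51 Y81.78 F1533
G01 X27.76 Y72.46
G01 X125.59 Y79.25
G01 X126.25 Y40.45
G0 X165.42 Y36.06
M4 S241
G01 X135.86 Y18.67 F3304
G01 X110.18 Y41.41
G01 X123.87 Y72.86
G01 X158.02 Y69.56
G01 X165.42 Y36.06
G0 X36.71 Y37.18
M4 S481
G01 X36.11 Y40.20 F1533
G01 X34.40 Y42.77
G01 X31.83 Y44.48
G01 X28.81 Y45.08
G01 X25.79 Y44.48
G01 X23.22 Y42.77
G01 X21.51 Y40.20
G01 X20.91 Y37.18
G01 X21.51 Y34.16
G01 X23.22 Y31.59
G01 X25.79 Y29.88
G01 X28.81 Y29.28
G01 X31.83 Y29.88
G01 X34.40 Y31.59
G01 X36.11 Y34.16
G01 X36.71 Y37.18
M5
G0 X0.00 Y0.00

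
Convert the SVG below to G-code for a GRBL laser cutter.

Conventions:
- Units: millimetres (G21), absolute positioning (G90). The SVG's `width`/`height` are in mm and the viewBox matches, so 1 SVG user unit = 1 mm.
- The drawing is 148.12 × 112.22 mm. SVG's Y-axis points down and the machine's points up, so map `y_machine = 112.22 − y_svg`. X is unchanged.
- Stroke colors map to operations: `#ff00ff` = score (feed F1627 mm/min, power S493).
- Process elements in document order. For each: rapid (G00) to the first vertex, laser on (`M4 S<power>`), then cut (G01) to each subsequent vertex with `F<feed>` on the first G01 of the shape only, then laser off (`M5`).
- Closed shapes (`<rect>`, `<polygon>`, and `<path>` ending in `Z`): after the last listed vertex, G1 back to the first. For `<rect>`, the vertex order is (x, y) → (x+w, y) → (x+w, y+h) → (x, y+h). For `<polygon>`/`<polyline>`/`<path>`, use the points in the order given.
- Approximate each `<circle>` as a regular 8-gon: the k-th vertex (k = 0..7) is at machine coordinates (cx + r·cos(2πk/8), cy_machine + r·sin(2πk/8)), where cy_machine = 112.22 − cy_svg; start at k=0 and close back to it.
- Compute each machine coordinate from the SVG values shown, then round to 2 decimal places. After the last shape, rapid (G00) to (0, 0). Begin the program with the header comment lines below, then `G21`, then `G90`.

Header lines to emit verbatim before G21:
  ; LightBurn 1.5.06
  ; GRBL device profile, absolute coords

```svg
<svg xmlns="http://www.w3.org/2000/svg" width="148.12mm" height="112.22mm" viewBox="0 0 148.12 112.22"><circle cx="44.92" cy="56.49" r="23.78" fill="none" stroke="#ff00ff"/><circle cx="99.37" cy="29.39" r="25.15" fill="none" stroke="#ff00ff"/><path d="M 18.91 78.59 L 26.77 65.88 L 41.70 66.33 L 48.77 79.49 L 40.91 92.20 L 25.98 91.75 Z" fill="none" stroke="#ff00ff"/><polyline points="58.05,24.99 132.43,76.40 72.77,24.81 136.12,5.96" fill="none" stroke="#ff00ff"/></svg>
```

; LightBurn 1.5.06
; GRBL device profile, absolute coords
G21
G90
G00 X68.70 Y55.73
M4 S493
G01 X61.73 Y72.54 F1627
G01 X44.92 Y79.51
G01 X28.11 Y72.54
G01 X21.14 Y55.73
G01 X28.11 Y38.92
G01 X44.92 Y31.95
G01 X61.73 Y38.92
G01 X68.70 Y55.73
M5
G00 X124.52 Y82.83
M4 S493
G01 X117.15 Y100.61 F1627
G01 X99.37 Y107.98
G01 X81.59 Y100.61
G01 X74.22 Y82.83
G01 X81.59 Y65.05
G01 X99.37 Y57.68
G01 X117.15 Y65.05
G01 X124.52 Y82.83
M5
G00 X18.91 Y33.63
M4 S493
G01 X26.77 Y46.34 F1627
G01 X41.70 Y45.89
G01 X48.77 Y32.73
G01 X40.91 Y20.02
G01 X25.98 Y20.47
G01 X18.91 Y33.63
M5
G00 X58.05 Y87.23
M4 S493
G01 X132.43 Y35.82 F1627
G01 X72.77 Y87.41
G01 X136.12 Y106.26
M5
G00 X0.00 Y0.00

1 u = 1 mm; y_m = 112.22 − y.

[1] `<circle>` circle, #ff00ff→score S493 F1627: (68.70,55.73) → (61.73,72.54) → (44.92,79.51) → (28.11,72.54) → (21.14,55.73) → (28.11,38.92) → (44.92,31.95) → (61.73,38.92) → (68.70,55.73) (closed)

[2] `<circle>` circle, #ff00ff→score S493 F1627: (124.52,82.83) → (117.15,100.61) → (99.37,107.98) → (81.59,100.61) → (74.22,82.83) → (81.59,65.05) → (99.37,57.68) → (117.15,65.05) → (124.52,82.83) (closed)

[3] `<path>` regular polygon, #ff00ff→score S493 F1627: (18.91,33.63) → (26.77,46.34) → (41.70,45.89) → (48.77,32.73) → (40.91,20.02) → (25.98,20.47) → (18.91,33.63) (closed)

[4] `<polyline>` open polyline, #ff00ff→score S493 F1627: (58.05,87.23) → (132.43,35.82) → (72.77,87.41) → (136.12,106.26)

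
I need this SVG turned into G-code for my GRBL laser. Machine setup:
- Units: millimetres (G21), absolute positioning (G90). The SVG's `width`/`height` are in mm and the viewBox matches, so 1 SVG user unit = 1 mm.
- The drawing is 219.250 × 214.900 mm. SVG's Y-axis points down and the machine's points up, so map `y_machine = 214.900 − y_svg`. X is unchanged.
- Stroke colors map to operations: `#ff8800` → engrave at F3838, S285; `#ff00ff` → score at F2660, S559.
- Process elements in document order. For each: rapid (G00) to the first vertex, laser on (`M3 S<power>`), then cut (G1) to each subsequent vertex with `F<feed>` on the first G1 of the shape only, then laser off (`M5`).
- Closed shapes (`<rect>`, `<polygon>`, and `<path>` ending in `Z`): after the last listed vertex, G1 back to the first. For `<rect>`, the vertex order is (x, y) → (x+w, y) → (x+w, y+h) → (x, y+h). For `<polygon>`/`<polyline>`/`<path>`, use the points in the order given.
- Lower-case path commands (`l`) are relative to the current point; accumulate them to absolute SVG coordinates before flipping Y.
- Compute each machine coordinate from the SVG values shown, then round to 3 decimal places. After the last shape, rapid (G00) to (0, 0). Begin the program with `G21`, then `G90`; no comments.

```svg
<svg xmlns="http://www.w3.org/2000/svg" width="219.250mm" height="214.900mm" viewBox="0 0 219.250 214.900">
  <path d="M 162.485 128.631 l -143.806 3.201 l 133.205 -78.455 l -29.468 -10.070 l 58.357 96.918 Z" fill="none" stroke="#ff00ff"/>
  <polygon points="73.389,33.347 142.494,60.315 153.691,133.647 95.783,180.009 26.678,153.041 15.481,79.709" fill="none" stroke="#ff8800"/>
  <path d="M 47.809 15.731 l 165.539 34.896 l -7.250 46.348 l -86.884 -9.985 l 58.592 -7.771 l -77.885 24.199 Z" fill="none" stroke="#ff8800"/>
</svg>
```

G21
G90
G00 X162.485 Y86.269
M3 S559
G1 X18.679 Y83.068 F2660
G1 X151.884 Y161.523
G1 X122.416 Y171.593
G1 X180.773 Y74.675
G1 X162.485 Y86.269
M5
G00 X73.389 Y181.553
M3 S285
G1 X142.494 Y154.585 F3838
G1 X153.691 Y81.253
G1 X95.783 Y34.891
G1 X26.678 Y61.859
G1 X15.481 Y135.191
G1 X73.389 Y181.553
M5
G00 X47.809 Y199.169
M3 S285
G1 X213.348 Y164.273 F3838
G1 X206.098 Y117.925
G1 X119.214 Y127.910
G1 X177.806 Y135.681
G1 X99.921 Y111.482
G1 X47.809 Y199.169
M5
G00 X0.000 Y0.000

viewBox `0 0 219.250 214.900` with mm width/height → 1 unit = 1 mm. Flip: y_m = 214.900 − y_svg.

**Shape 1** — `<path>` closed polygon, stroke `#ff00ff` → score (S559, F2660). Machine vertices: (162.485,86.269) → (18.679,83.068) → (151.884,161.523) → (122.416,171.593) → (180.773,74.675) → (162.485,86.269). Closed: final G1 returns to the first vertex.

**Shape 2** — `<polygon>` regular polygon, stroke `#ff8800` → engrave (S285, F3838). Machine vertices: (73.389,181.553) → (142.494,154.585) → (153.691,81.253) → (95.783,34.891) → (26.678,61.859) → (15.481,135.191) → (73.389,181.553). Closed: final G1 returns to the first vertex.

**Shape 3** — `<path>` closed polygon, stroke `#ff8800` → engrave (S285, F3838). Machine vertices: (47.809,199.169) → (213.348,164.273) → (206.098,117.925) → (119.214,127.910) → (177.806,135.681) → (99.921,111.482) → (47.809,199.169). Closed: final G1 returns to the first vertex.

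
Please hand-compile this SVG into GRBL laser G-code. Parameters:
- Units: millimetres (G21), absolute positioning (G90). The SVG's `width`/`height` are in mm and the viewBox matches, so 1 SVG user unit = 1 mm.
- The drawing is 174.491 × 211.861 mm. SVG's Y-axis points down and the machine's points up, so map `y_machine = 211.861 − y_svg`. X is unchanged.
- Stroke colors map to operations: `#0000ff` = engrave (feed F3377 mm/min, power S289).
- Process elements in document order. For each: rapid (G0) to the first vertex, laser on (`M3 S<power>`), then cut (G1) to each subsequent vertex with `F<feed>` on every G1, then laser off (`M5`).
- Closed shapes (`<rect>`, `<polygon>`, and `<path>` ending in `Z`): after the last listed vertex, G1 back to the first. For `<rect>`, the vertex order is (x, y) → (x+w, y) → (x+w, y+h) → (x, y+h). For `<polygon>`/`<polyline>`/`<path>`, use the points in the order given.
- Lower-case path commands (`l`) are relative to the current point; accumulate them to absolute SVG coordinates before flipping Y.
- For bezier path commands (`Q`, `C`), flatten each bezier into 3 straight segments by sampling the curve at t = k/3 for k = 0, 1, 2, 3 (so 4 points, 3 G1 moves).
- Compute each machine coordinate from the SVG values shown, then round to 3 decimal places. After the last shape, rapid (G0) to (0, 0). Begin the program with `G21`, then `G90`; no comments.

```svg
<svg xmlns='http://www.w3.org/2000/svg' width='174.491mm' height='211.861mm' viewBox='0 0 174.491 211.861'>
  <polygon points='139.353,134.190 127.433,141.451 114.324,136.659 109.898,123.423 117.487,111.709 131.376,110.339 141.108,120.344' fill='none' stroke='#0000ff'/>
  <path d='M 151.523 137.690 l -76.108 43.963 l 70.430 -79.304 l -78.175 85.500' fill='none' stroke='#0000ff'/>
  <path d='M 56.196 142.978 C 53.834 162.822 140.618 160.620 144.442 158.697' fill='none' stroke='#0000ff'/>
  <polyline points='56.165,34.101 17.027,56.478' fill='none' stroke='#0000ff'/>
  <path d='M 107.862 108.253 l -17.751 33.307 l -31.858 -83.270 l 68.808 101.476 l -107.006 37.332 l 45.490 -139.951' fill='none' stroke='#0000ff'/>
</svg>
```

1 u = 1 mm; y_m = 211.861 − y.

[1] `<polygon>` regular polygon, #0000ff→engrave S289 F3377: (139.353,77.671) → (127.433,70.410) → (114.324,75.202) → (109.898,88.438) → (117.487,100.152) → (131.376,101.522) → (141.108,91.517) → (139.353,77.671) (closed)

[2] `<path>` open polyline, #0000ff→engrave S289 F3377: (151.523,74.171) → (75.415,30.208) → (145.845,109.512) → (67.670,24.012)

[3] `<path>` cubic bezier, #0000ff→engrave S289 F3377: (56.196,68.883) → (77.175,55.561) → (119.339,51.975) → (144.442,53.164)

[4] `<polyline>` line segment, #0000ff→engrave S289 F3377: (56.165,177.760) → (17.027,155.383)

[5] `<path>` open polyline, #0000ff→engrave S289 F3377: (107.862,103.608) → (90.111,70.301) → (58.253,153.571) → (127.061,52.095) → (20.055,14.763) → (65.545,154.714)

G21
G90
G0 X139.353 Y77.671
M3 S289
G1 X127.433 Y70.410 F3377
G1 X114.324 Y75.202 F3377
G1 X109.898 Y88.438 F3377
G1 X117.487 Y100.152 F3377
G1 X131.376 Y101.522 F3377
G1 X141.108 Y91.517 F3377
G1 X139.353 Y77.671 F3377
M5
G0 X151.523 Y74.171
M3 S289
G1 X75.415 Y30.208 F3377
G1 X145.845 Y109.512 F3377
G1 X67.670 Y24.012 F3377
M5
G0 X56.196 Y68.883
M3 S289
G1 X77.175 Y55.561 F3377
G1 X119.339 Y51.975 F3377
G1 X144.442 Y53.164 F3377
M5
G0 X56.165 Y177.760
M3 S289
G1 X17.027 Y155.383 F3377
M5
G0 X107.862 Y103.608
M3 S289
G1 X90.111 Y70.301 F3377
G1 X58.253 Y153.571 F3377
G1 X127.061 Y52.095 F3377
G1 X20.055 Y14.763 F3377
G1 X65.545 Y154.714 F3377
M5
G0 X0.000 Y0.000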